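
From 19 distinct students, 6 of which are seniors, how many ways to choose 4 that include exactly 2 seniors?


Choose 2 of the 6 seniors and 2 of the other 13 students:
C(6,2)×C(13,2) = 15×78 = 1170

1170


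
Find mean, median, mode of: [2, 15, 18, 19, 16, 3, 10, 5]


Sorted: [2, 3, 5, 10, 15, 16, 18, 19]
Mean = 88/8 = 11
Median = 25/2
Freq: {2: 1, 15: 1, 18: 1, 19: 1, 16: 1, 3: 1, 10: 1, 5: 1}
Mode: No mode

Mean=11, Median=25/2, Mode=No mode


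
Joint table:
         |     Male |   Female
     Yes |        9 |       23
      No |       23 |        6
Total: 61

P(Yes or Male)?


P(Yes∨Male) = P(Yes) + P(Male) - P(Yes∧Male)
= (32 + 32 - 9)/61 = 55/61

P = 55/61 ≈ 90.16%


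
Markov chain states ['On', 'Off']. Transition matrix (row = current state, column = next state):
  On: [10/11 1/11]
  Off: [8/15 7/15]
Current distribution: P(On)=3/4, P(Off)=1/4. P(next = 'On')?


P(next=On) = Σᵢ P(now=i)×P(i→On)
= 3/4×10/11 + 1/4×8/15
= 15/22 + 2/15 = 269/330

P = 269/330 ≈ 0.8152


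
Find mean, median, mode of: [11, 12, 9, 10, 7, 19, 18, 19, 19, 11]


Sorted: [7, 9, 10, 11, 11, 12, 18, 19, 19, 19]
Mean = 135/10 = 27/2
Median = 23/2
Freq: {11: 2, 12: 1, 9: 1, 10: 1, 7: 1, 19: 3, 18: 1}
Mode: [19]

Mean=27/2, Median=23/2, Mode=19


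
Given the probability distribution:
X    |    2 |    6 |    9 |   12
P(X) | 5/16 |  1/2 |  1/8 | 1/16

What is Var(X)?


E[X] = 11/2
E[X²] = 307/8
Var(X) = E[X²] - (E[X])² = 307/8 - 121/4 = 65/8

Var(X) = 65/8 ≈ 8.1250


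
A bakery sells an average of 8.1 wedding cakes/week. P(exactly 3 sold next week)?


Poisson(λ=8.1): P(X=3) = e^(-λ)×λ^k/k!
= e^(-8.1) × 8.1^3 / 3!
≈ 0.0003035391381 × 531.441 / 6 ≈ 0.026886

P(X=3) ≈ 0.026886 ≈ 2.69%


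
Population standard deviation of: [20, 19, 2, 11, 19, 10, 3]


Mean = 84/7 = 12
  (20-12)²=64
  (19-12)²=49
  (2-12)²=100
  (11-12)²=1
  (19-12)²=49
  (10-12)²=4
  (3-12)²=81
Σ(x-μ)² = 348
σ² = 348/7

σ = √(348/7) ≈ 7.0508


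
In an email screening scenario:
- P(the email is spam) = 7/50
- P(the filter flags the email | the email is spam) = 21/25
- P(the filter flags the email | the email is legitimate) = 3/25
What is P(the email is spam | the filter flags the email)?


Using Bayes' theorem:
P(A|B) = P(B|A)·P(A) / P(B)

P(the filter flags the email) = 21/25 × 7/50 + 3/25 × 43/50
= 147/1250 + 129/1250 = 138/625

P(the email is spam|the filter flags the email) = (147/1250) / (138/625) = 49/92

P(the email is spam|the filter flags the email) = 49/92 ≈ 53.26%


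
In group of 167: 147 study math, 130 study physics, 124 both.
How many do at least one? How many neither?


|A∪B| = 147+130-124 = 153
Neither = 167-153 = 14

At least one: 153; Neither: 14


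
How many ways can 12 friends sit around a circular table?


Circular arrangements of 12 distinct objects: fix one position to break rotational symmetry.
(n-1)! = 11! = 39916800

39916800


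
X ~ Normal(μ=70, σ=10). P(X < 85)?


z = (85-70)/10 = 1.5
P(Z < 1.5) = 0.9332

P(X < 85) ≈ 0.9332


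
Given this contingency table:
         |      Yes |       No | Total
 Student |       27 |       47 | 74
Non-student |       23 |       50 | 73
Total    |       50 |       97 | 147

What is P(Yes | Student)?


P(Yes | Student) = 27/(27+47) = 27/74

P(Yes|Student) = 27/74 ≈ 36.49%


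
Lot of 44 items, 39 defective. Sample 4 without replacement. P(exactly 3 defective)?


Hypergeometric: C(39,3)×C(5,1)/C(44,4)
= 9139×5/135751 = 45695/135751

P(X=3) = 45695/135751 ≈ 33.66%


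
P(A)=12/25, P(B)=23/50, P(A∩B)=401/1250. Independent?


P(A)×P(B) = 138/625
P(A∩B) = 401/1250
Not equal → NOT independent

No, not independent


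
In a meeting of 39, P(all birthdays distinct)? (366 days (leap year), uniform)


P(all different) = Π(366-i)/366 for i=0..38
= (366/366)×(365/366)×...×(328/366)
= 0.122510

P ≈ 0.1225 ≈ 12.25%


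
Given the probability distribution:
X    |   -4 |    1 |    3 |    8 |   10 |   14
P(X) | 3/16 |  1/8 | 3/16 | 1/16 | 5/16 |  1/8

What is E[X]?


E[X] = Σ x·P(X=x)
= (-4)×(3/16) + (1)×(1/8) + (3)×(3/16) + (8)×(1/16) + (10)×(5/16) + (14)×(1/8)
= 85/16

E[X] = 85/16


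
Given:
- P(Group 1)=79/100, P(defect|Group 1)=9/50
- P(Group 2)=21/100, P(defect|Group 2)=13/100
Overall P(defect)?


P(B) = Σ P(B|Aᵢ)×P(Aᵢ)
  9/50×79/100 = 711/5000
  13/100×21/100 = 273/10000
Sum = 339/2000

P(defect) = 339/2000 ≈ 16.95%


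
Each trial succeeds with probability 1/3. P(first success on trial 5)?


Geometric: P(X=5) = (1-p)^(k-1)×p = (2/3)^4×1/3 = 16/243

P(X=5) = 16/243 ≈ 6.58%


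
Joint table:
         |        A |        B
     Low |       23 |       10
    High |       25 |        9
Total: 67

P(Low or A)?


P(Low∨A) = P(Low) + P(A) - P(Low∧A)
= (33 + 48 - 23)/67 = 58/67

P = 58/67 ≈ 86.57%


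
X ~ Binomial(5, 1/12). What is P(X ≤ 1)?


P(X ≤ 1) = Σ P(X=i) for i=0..1
P(X=0) = 161051/248832
P(X=1) = 73205/248832
Sum = 14641/15552

P(X ≤ 1) = 14641/15552 ≈ 94.14%


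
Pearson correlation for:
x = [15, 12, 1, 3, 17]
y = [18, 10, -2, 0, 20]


n=5, Σx=48, Σy=46, Σxy=728, Σx²=668, Σy²=828
r = (5×728 - 48×46)/√((5×668 - 48²)(5×828 - 46²))
= 1432/√(1036×2024) = 1432/√2096864 ≈ 1432/1448.0552 ≈ 0.9889

r ≈ 0.9889


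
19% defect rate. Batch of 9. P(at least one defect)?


P(all good) = (81/100)^9 = 150094635296999121/1000000000000000000
P(≥1 defect) = 849905364703000879/1000000000000000000

P = 849905364703000879/1000000000000000000 ≈ 84.99%


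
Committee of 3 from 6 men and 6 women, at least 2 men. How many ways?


Count by #men:
  2M,1W: C(6,2)×C(6,1)=90
  3M,0W: C(6,3)×C(6,0)=20
Total = 110

110


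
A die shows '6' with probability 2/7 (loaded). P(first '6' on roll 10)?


Geometric: P(X=10) = (1-p)^(k-1)×p = (5/7)^9×2/7 = 3906250/282475249

P(X=10) = 3906250/282475249 ≈ 1.38%


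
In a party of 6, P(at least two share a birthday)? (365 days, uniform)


P(all different) = Π(365-i)/365 for i=0..5
= 0.959538
P(match) = 1 - 0.959538 = 0.040462

P ≈ 0.0405 ≈ 4.05%


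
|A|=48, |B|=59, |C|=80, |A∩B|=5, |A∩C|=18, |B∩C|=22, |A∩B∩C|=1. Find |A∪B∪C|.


|A∪B∪C| = 48+59+80-5-18-22+1 = 143

|A∪B∪C| = 143


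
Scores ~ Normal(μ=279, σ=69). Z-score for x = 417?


z = (x - μ)/σ = (417 - 279)/69 = 2.0

z = 2.0


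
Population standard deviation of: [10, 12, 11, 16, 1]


Mean = 50/5 = 10
  (10-10)²=0
  (12-10)²=4
  (11-10)²=1
  (16-10)²=36
  (1-10)²=81
Σ(x-μ)² = 122
σ² = 122/5

σ = √(122/5) ≈ 4.9396


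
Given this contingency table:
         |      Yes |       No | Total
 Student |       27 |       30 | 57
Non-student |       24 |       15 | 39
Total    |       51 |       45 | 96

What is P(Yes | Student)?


P(Yes | Student) = 27/(27+30) = 27/57 = 9/19

P(Yes|Student) = 9/19 ≈ 47.37%


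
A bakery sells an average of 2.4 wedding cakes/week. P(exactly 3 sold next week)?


Poisson(λ=2.4): P(X=3) = e^(-λ)×λ^k/k!
= e^(-2.4) × 2.4^3 / 3!
≈ 0.09071795329 × 13.824 / 6 ≈ 0.209014

P(X=3) ≈ 0.209014 ≈ 20.90%


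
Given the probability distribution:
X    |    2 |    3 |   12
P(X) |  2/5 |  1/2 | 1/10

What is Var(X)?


E[X] = 7/2
E[X²] = 41/2
Var(X) = E[X²] - (E[X])² = 41/2 - 49/4 = 33/4

Var(X) = 33/4 ≈ 8.2500


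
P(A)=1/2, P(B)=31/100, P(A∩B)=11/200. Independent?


P(A)×P(B) = 31/200
P(A∩B) = 11/200
Not equal → NOT independent

No, not independent


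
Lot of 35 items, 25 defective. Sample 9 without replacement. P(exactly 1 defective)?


Hypergeometric: C(25,1)×C(10,8)/C(35,9)
= 25×45/70607460 = 75/4707164

P(X=1) = 75/4707164 ≈ 0.00%


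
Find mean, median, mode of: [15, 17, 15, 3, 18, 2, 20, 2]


Sorted: [2, 2, 3, 15, 15, 17, 18, 20]
Mean = 92/8 = 23/2
Median = 15
Freq: {15: 2, 17: 1, 3: 1, 18: 1, 2: 2, 20: 1}
Mode: [2, 15]

Mean=23/2, Median=15, Mode=[2, 15]


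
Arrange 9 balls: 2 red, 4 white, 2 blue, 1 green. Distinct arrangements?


9!/(2!×4!×2!×1!) = 3780

3780


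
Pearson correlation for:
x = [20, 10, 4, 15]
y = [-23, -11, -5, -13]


n=4, Σx=49, Σy=-52, Σxy=-785, Σx²=741, Σy²=844
r = (4×(-785) - 49×(-52))/√((4×741 - 49²)(4×844 - (-52)²))
= -592/√(563×672) = -592/√378336 ≈ -592/615.0902 ≈ -0.9625

r ≈ -0.9625


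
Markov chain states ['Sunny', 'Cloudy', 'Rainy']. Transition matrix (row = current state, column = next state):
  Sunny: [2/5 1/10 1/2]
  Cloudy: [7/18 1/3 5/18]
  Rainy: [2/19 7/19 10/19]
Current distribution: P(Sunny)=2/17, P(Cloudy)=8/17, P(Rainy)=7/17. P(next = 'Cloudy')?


P(next=Cloudy) = Σᵢ P(now=i)×P(i→Cloudy)
= 2/17×1/10 + 8/17×1/3 + 7/17×7/19
= 1/85 + 8/51 + 49/323 = 1552/4845

P = 1552/4845 ≈ 0.3203


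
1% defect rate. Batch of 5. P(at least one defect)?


P(all good) = (99/100)^5 = 9509900499/10000000000
P(≥1 defect) = 490099501/10000000000

P = 490099501/10000000000 ≈ 4.90%


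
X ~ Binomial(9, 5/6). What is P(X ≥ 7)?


P(X ≥ 7) = Σ P(X=i) for i=7..9
P(X=7) = 78125/279936
P(X=8) = 390625/1119744
P(X=9) = 1953125/10077696
Sum = 4140625/5038848

P(X ≥ 7) = 4140625/5038848 ≈ 82.17%


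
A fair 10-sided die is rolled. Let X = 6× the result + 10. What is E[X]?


E[die] = (1+10)/2 = 11/2
E[X] = 6×11/2 + 10 = 43

E[X] = 43


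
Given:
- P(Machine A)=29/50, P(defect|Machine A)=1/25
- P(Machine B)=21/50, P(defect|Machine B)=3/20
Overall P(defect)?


P(B) = Σ P(B|Aᵢ)×P(Aᵢ)
  1/25×29/50 = 29/1250
  3/20×21/50 = 63/1000
Sum = 431/5000

P(defect) = 431/5000 ≈ 8.62%


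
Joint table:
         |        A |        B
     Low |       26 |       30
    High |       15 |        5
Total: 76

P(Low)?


P(Low) = (26+30)/76 = 56/76 = 14/19

P(Low) = 14/19 ≈ 73.68%


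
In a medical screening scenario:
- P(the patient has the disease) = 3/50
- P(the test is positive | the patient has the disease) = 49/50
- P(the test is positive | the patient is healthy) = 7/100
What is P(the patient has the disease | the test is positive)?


Using Bayes' theorem:
P(A|B) = P(B|A)·P(A) / P(B)

P(the test is positive) = 49/50 × 3/50 + 7/100 × 47/50
= 147/2500 + 329/5000 = 623/5000

P(the patient has the disease|the test is positive) = (147/2500) / (623/5000) = 42/89

P(the patient has the disease|the test is positive) = 42/89 ≈ 47.19%


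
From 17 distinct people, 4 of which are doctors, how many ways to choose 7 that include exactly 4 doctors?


Choose 4 of the 4 doctors and 3 of the other 13 people:
C(4,4)×C(13,3) = 1×286 = 286

286


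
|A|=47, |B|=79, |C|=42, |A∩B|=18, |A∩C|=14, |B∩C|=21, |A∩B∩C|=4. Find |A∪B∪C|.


|A∪B∪C| = 47+79+42-18-14-21+4 = 119

|A∪B∪C| = 119


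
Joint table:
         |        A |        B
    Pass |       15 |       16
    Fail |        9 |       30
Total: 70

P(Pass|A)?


P(Pass|A) = 15/(15+9) = 15/24 = 5/8

P = 5/8 ≈ 62.50%


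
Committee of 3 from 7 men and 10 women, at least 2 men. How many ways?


Count by #men:
  2M,1W: C(7,2)×C(10,1)=210
  3M,0W: C(7,3)×C(10,0)=35
Total = 245

245


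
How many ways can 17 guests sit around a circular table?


Circular arrangements of 17 distinct objects: fix one position to break rotational symmetry.
(n-1)! = 16! = 20922789888000

20922789888000


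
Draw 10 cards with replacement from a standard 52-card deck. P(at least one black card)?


P(not a black card) = 26/52 = 1/2
P(none in 10 draws) = (1/2)^10 = 1/1024
P(≥1 black card) = 1 - 1/1024 = 1023/1024

P = 1023/1024 ≈ 99.90%


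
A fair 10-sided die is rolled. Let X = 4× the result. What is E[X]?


E[die] = (1+10)/2 = 11/2
E[X] = 4 × 11/2 = 22

E[X] = 22


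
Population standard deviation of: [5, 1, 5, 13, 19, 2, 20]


Mean = 65/7
  (5-65/7)²=900/49
  (1-65/7)²=3364/49
  (5-65/7)²=900/49
  (13-65/7)²=676/49
  (19-65/7)²=4624/49
  (2-65/7)²=2601/49
  (20-65/7)²=5625/49
Σ(x-μ)² = 2670/7
σ² = (2670/7)/7 = 2670/49

σ = √(2670/49) ≈ 7.3817


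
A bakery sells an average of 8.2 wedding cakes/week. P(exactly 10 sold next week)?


Poisson(λ=8.2): P(X=10) = e^(-λ)×λ^k/k!
= e^(-8.2) × 8.2^10 / 10!
≈ 0.00027465357 × 1374480313.36 / 3628800 ≈ 0.104031

P(X=10) ≈ 0.104031 ≈ 10.40%


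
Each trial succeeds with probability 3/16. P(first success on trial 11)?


Geometric: P(X=11) = (1-p)^(k-1)×p = (13/16)^10×3/16 = 413575475547/17592186044416

P(X=11) = 413575475547/17592186044416 ≈ 2.35%


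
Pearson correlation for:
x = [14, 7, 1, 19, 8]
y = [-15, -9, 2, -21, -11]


n=5, Σx=49, Σy=-54, Σxy=-758, Σx²=671, Σy²=872
r = (5×(-758) - 49×(-54))/√((5×671 - 49²)(5×872 - (-54)²))
= -1144/√(954×1444) = -1144/√1377576 ≈ -1144/1173.7018 ≈ -0.9747

r ≈ -0.9747


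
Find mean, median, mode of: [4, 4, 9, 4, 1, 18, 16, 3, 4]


Sorted: [1, 3, 4, 4, 4, 4, 9, 16, 18]
Mean = 63/9 = 7
Median = 4
Freq: {4: 4, 9: 1, 1: 1, 18: 1, 16: 1, 3: 1}
Mode: [4]

Mean=7, Median=4, Mode=4


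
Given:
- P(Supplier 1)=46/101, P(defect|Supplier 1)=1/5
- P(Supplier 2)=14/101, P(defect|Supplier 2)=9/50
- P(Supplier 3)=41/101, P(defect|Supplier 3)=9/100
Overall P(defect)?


P(B) = Σ P(B|Aᵢ)×P(Aᵢ)
  1/5×46/101 = 46/505
  9/50×14/101 = 63/2525
  9/100×41/101 = 369/10100
Sum = 1541/10100

P(defect) = 1541/10100 ≈ 15.26%


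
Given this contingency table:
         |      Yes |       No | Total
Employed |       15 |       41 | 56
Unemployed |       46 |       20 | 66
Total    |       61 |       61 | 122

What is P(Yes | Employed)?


P(Yes | Employed) = 15/(15+41) = 15/56

P(Yes|Employed) = 15/56 ≈ 26.79%


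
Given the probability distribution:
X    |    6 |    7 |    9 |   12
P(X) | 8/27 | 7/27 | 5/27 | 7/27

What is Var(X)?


E[X] = 226/27
E[X²] = 2044/27
Var(X) = E[X²] - (E[X])² = 2044/27 - 51076/729 = 4112/729

Var(X) = 4112/729 ≈ 5.6406


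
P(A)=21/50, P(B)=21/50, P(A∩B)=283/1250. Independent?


P(A)×P(B) = 441/2500
P(A∩B) = 283/1250
Not equal → NOT independent

No, not independent


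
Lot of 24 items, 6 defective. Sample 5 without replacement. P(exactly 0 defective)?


Hypergeometric: C(6,0)×C(18,5)/C(24,5)
= 1×8568/42504 = 51/253

P(X=0) = 51/253 ≈ 20.16%


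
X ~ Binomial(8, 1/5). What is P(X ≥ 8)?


P(X ≥ 8) = Σ P(X=i) for i=8..8
P(X=8) = 1/390625
Sum = 1/390625

P(X ≥ 8) = 1/390625 ≈ 0.00%


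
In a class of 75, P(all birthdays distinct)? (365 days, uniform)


P(all different) = Π(365-i)/365 for i=0..74
= (365/365)×(364/365)×...×(291/365)
= 0.000280

P ≈ 0.0003 ≈ 0.03%


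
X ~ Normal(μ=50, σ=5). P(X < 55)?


z = (55-50)/5 = 1.0
P(Z < 1.0) = 0.8413

P(X < 55) ≈ 0.8413


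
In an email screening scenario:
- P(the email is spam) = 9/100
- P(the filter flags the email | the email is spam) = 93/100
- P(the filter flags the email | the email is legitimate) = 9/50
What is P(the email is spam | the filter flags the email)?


Using Bayes' theorem:
P(A|B) = P(B|A)·P(A) / P(B)

P(the filter flags the email) = 93/100 × 9/100 + 9/50 × 91/100
= 837/10000 + 819/5000 = 99/400

P(the email is spam|the filter flags the email) = (837/10000) / (99/400) = 93/275

P(the email is spam|the filter flags the email) = 93/275 ≈ 33.82%


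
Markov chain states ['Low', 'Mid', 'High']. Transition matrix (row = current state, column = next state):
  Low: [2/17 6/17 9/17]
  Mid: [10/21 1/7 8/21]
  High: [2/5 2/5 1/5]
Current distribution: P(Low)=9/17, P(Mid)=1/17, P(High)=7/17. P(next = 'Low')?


P(next=Low) = Σᵢ P(now=i)×P(i→Low)
= 9/17×2/17 + 1/17×10/21 + 7/17×2/5
= 18/289 + 10/357 + 14/85 = 7738/30345

P = 7738/30345 ≈ 0.2550


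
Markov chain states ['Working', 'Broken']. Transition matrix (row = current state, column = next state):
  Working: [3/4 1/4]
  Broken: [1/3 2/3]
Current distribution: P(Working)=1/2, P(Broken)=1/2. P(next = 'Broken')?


P(next=Broken) = Σᵢ P(now=i)×P(i→Broken)
= 1/2×1/4 + 1/2×2/3
= 1/8 + 1/3 = 11/24

P = 11/24 ≈ 0.4583


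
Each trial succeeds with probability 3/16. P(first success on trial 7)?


Geometric: P(X=7) = (1-p)^(k-1)×p = (13/16)^6×3/16 = 14480427/268435456

P(X=7) = 14480427/268435456 ≈ 5.39%


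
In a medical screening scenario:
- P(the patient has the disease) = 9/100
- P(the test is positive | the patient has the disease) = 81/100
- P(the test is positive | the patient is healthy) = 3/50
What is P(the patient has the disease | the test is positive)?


Using Bayes' theorem:
P(A|B) = P(B|A)·P(A) / P(B)

P(the test is positive) = 81/100 × 9/100 + 3/50 × 91/100
= 729/10000 + 273/5000 = 51/400

P(the patient has the disease|the test is positive) = (729/10000) / (51/400) = 243/425

P(the patient has the disease|the test is positive) = 243/425 ≈ 57.18%


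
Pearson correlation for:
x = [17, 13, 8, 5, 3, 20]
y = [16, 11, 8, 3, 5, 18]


n=6, Σx=66, Σy=61, Σxy=869, Σx²=956, Σy²=799
r = (6×869 - 66×61)/√((6×956 - 66²)(6×799 - 61²))
= 1188/√(1380×1073) = 1188/√1480740 ≈ 1188/1216.8566 ≈ 0.9763

r ≈ 0.9763


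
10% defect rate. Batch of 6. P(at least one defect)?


P(all good) = (9/10)^6 = 531441/1000000
P(≥1 defect) = 468559/1000000

P = 468559/1000000 ≈ 46.86%


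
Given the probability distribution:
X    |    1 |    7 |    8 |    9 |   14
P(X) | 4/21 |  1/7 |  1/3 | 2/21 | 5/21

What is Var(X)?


E[X] = 169/21
E[X²] = 1741/21
Var(X) = E[X²] - (E[X])² = 1741/21 - 28561/441 = 8000/441

Var(X) = 8000/441 ≈ 18.1406


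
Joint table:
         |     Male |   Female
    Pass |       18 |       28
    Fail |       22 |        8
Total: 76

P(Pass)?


P(Pass) = (18+28)/76 = 46/76 = 23/38

P(Pass) = 23/38 ≈ 60.53%


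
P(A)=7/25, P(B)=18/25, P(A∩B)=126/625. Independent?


P(A)×P(B) = 126/625
P(A∩B) = 126/625
Equal ✓ → Independent

Yes, independent


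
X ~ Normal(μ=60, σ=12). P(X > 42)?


z = (42-60)/12 = -1.5
P(X > 42) = 1 - P(Z ≤ -1.5) = 1 - 0.0668 = 0.9332

P(X > 42) ≈ 0.9332


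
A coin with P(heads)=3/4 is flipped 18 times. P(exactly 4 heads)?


Binomial: P(X=4) = C(18,4)×p^4×(1-p)^14
= 3060 × 81/256 × 1/268435456 = 61965/17179869184

P(X=4) = 61965/17179869184 ≈ 0.00%


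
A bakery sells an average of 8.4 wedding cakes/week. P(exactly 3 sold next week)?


Poisson(λ=8.4): P(X=3) = e^(-λ)×λ^k/k!
= e^(-8.4) × 8.4^3 / 3!
≈ 0.0002248673242 × 592.704 / 6 ≈ 0.022213

P(X=3) ≈ 0.022213 ≈ 2.22%


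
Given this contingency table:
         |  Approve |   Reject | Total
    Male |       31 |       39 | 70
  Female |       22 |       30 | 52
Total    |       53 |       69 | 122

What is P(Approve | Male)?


P(Approve | Male) = 31/(31+39) = 31/70

P(Approve|Male) = 31/70 ≈ 44.29%


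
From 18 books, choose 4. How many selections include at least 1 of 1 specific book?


Complement: C(18,4) - C(17,4) = 3060 - 2380 = 680

680


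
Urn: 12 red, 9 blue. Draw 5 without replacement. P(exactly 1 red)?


Hypergeometric: C(12,1)×C(9,4)/C(21,5)
= 12×126/20349 = 24/323

P(X=1) = 24/323 ≈ 7.43%


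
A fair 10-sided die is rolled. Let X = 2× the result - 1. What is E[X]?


E[die] = (1+10)/2 = 11/2
E[X] = 2×11/2 - 1 = 10

E[X] = 10


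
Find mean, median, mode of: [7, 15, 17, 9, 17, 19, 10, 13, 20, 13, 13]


Sorted: [7, 9, 10, 13, 13, 13, 15, 17, 17, 19, 20]
Mean = 153/11
Median = 13
Freq: {7: 1, 15: 1, 17: 2, 9: 1, 19: 1, 10: 1, 13: 3, 20: 1}
Mode: [13]

Mean=153/11, Median=13, Mode=13


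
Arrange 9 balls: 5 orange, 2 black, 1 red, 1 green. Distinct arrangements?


9!/(5!×2!×1!×1!) = 1512

1512


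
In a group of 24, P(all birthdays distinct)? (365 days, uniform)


P(all different) = Π(365-i)/365 for i=0..23
= (365/365)×(364/365)×...×(342/365)
= 0.461656

P ≈ 0.4617 ≈ 46.17%


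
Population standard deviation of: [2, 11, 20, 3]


Mean = 36/4 = 9
  (2-9)²=49
  (11-9)²=4
  (20-9)²=121
  (3-9)²=36
Σ(x-μ)² = 210
σ² = 210/4 = 105/2

σ = √(105/2) ≈ 7.2457


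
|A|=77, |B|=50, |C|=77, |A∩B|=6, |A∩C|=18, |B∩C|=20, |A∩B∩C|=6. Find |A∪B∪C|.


|A∪B∪C| = 77+50+77-6-18-20+6 = 166

|A∪B∪C| = 166


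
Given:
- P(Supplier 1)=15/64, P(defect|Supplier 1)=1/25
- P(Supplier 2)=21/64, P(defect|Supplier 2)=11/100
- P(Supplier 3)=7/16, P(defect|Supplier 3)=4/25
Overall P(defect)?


P(B) = Σ P(B|Aᵢ)×P(Aᵢ)
  1/25×15/64 = 3/320
  11/100×21/64 = 231/6400
  4/25×7/16 = 7/100
Sum = 739/6400

P(defect) = 739/6400 ≈ 11.55%


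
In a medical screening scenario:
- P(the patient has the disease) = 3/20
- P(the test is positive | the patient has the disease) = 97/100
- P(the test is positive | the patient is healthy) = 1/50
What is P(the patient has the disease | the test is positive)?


Using Bayes' theorem:
P(A|B) = P(B|A)·P(A) / P(B)

P(the test is positive) = 97/100 × 3/20 + 1/50 × 17/20
= 291/2000 + 17/1000 = 13/80

P(the patient has the disease|the test is positive) = (291/2000) / (13/80) = 291/325

P(the patient has the disease|the test is positive) = 291/325 ≈ 89.54%


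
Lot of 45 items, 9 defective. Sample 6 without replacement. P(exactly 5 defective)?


Hypergeometric: C(9,5)×C(36,1)/C(45,6)
= 126×36/8145060 = 54/96965

P(X=5) = 54/96965 ≈ 0.06%


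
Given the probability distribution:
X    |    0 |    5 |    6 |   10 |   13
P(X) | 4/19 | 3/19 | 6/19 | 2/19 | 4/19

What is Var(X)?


E[X] = 123/19
E[X²] = 1167/19
Var(X) = E[X²] - (E[X])² = 1167/19 - 15129/361 = 7044/361

Var(X) = 7044/361 ≈ 19.5125


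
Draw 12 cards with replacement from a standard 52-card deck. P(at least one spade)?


P(not a spade) = 39/52 = 3/4
P(none in 12 draws) = (3/4)^12 = 531441/16777216
P(≥1 spade) = 1 - 531441/16777216 = 16245775/16777216

P = 16245775/16777216 ≈ 96.83%


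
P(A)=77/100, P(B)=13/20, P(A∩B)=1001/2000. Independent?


P(A)×P(B) = 1001/2000
P(A∩B) = 1001/2000
Equal ✓ → Independent

Yes, independent


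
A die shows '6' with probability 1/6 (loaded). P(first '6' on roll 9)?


Geometric: P(X=9) = (1-p)^(k-1)×p = (5/6)^8×1/6 = 390625/10077696

P(X=9) = 390625/10077696 ≈ 3.88%


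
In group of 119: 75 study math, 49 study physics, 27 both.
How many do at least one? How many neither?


|A∪B| = 75+49-27 = 97
Neither = 119-97 = 22

At least one: 97; Neither: 22


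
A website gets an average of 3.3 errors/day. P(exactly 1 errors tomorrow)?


Poisson(λ=3.3): P(X=1) = e^(-λ)×λ^k/k!
= e^(-3.3) × 3.3^1 / 1!
≈ 0.0368831674 × 3.3 / 1 ≈ 0.121714

P(X=1) ≈ 0.121714 ≈ 12.17%


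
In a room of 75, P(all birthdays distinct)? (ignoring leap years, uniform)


P(all different) = Π(365-i)/365 for i=0..74
= (365/365)×(364/365)×...×(291/365)
= 0.000280

P ≈ 0.0003 ≈ 0.03%


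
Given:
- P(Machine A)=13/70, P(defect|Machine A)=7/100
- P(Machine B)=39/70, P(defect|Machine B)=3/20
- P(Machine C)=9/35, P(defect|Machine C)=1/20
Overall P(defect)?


P(B) = Σ P(B|Aᵢ)×P(Aᵢ)
  7/100×13/70 = 13/1000
  3/20×39/70 = 117/1400
  1/20×9/35 = 9/700
Sum = 383/3500

P(defect) = 383/3500 ≈ 10.94%


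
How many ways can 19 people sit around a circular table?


Circular arrangements of 19 distinct objects: fix one position to break rotational symmetry.
(n-1)! = 18! = 6402373705728000

6402373705728000


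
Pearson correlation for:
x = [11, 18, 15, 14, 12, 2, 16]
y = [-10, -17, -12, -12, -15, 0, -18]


n=7, Σx=88, Σy=-84, Σxy=-1232, Σx²=1270, Σy²=1226
r = (7×(-1232) - 88×(-84))/√((7×1270 - 88²)(7×1226 - (-84)²))
= -1232/√(1146×1526) = -1232/√1748796 ≈ -1232/1322.4205 ≈ -0.9316

r ≈ -0.9316


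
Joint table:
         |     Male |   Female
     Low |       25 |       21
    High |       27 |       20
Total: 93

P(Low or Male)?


P(Low∨Male) = P(Low) + P(Male) - P(Low∧Male)
= (46 + 52 - 25)/93 = 73/93

P = 73/93 ≈ 78.49%


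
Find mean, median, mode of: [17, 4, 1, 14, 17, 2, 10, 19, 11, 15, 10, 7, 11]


Sorted: [1, 2, 4, 7, 10, 10, 11, 11, 14, 15, 17, 17, 19]
Mean = 138/13
Median = 11
Freq: {17: 2, 4: 1, 1: 1, 14: 1, 2: 1, 10: 2, 19: 1, 11: 2, 15: 1, 7: 1}
Mode: [10, 11, 17]

Mean=138/13, Median=11, Mode=[10, 11, 17]


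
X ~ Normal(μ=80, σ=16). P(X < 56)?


z = (56-80)/16 = -1.5
P(Z < -1.5) = 0.0668

P(X < 56) ≈ 0.0668


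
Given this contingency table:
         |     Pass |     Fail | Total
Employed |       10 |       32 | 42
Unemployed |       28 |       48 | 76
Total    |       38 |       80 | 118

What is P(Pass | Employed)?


P(Pass | Employed) = 10/(10+32) = 10/42 = 5/21

P(Pass|Employed) = 5/21 ≈ 23.81%


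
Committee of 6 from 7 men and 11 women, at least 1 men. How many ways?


Count by #men:
  1M,5W: C(7,1)×C(11,5)=3234
  2M,4W: C(7,2)×C(11,4)=6930
  3M,3W: C(7,3)×C(11,3)=5775
  4M,2W: C(7,4)×C(11,2)=1925
  5M,1W: C(7,5)×C(11,1)=231
  6M,0W: C(7,6)×C(11,0)=7
Total = 18102

18102


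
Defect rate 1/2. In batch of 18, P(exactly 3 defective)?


Binomial: P(X=3) = C(18,3)×p^3×(1-p)^15
= 816 × 1/8 × 1/32768 = 51/16384

P(X=3) = 51/16384 ≈ 0.31%


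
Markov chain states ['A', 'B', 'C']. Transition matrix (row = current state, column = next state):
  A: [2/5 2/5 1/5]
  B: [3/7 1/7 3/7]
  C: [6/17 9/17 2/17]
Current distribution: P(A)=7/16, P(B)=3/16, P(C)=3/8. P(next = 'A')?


P(next=A) = Σᵢ P(now=i)×P(i→A)
= 7/16×2/5 + 3/16×3/7 + 3/8×6/17
= 7/40 + 9/112 + 9/68 = 3691/9520

P = 3691/9520 ≈ 0.3877


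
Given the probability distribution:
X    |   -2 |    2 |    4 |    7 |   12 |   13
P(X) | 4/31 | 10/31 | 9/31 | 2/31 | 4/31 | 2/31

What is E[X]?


E[X] = Σ x·P(X=x)
= (-2)×(4/31) + (2)×(10/31) + (4)×(9/31) + (7)×(2/31) + (12)×(4/31) + (13)×(2/31)
= 136/31

E[X] = 136/31


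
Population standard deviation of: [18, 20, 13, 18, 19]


Mean = 88/5
  (18-88/5)²=4/25
  (20-88/5)²=144/25
  (13-88/5)²=529/25
  (18-88/5)²=4/25
  (19-88/5)²=49/25
Σ(x-μ)² = 146/5
σ² = (146/5)/5 = 146/25

σ = √(146/25) ≈ 2.4166


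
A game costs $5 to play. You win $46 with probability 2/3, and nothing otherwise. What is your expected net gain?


E[gain] = (46-5)×2/3 + (-5)×1/3
= 82/3 - 5/3 = 77/3

Expected net gain = $77/3 ≈ $25.67


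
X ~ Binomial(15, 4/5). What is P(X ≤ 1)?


P(X ≤ 1) = Σ P(X=i) for i=0..1
P(X=0) = 1/30517578125
P(X=1) = 12/6103515625
Sum = 61/30517578125

P(X ≤ 1) = 61/30517578125 ≈ 0.00%


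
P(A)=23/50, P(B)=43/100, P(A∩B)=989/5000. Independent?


P(A)×P(B) = 989/5000
P(A∩B) = 989/5000
Equal ✓ → Independent

Yes, independent


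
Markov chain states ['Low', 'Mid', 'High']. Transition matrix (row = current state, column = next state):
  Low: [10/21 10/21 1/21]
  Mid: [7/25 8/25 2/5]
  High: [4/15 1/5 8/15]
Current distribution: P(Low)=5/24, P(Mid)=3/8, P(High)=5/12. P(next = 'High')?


P(next=High) = Σᵢ P(now=i)×P(i→High)
= 5/24×1/21 + 3/8×2/5 + 5/12×8/15
= 5/504 + 3/20 + 2/9 = 107/280

P = 107/280 ≈ 0.3821


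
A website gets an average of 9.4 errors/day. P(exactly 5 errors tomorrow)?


Poisson(λ=9.4): P(X=5) = e^(-λ)×λ^k/k!
= e^(-9.4) × 9.4^5 / 5!
≈ 8.272406556e-05 × 73390.40224 / 120 ≈ 0.050593

P(X=5) ≈ 0.050593 ≈ 5.06%


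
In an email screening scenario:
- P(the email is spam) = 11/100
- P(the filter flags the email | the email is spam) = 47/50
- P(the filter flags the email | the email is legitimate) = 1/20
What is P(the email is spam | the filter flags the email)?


Using Bayes' theorem:
P(A|B) = P(B|A)·P(A) / P(B)

P(the filter flags the email) = 47/50 × 11/100 + 1/20 × 89/100
= 517/5000 + 89/2000 = 1479/10000

P(the email is spam|the filter flags the email) = (517/5000) / (1479/10000) = 1034/1479

P(the email is spam|the filter flags the email) = 1034/1479 ≈ 69.91%


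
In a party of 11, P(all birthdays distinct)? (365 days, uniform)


P(all different) = Π(365-i)/365 for i=0..10
= (365/365)×(364/365)×...×(355/365)
= 0.858859

P ≈ 0.8589 ≈ 85.89%


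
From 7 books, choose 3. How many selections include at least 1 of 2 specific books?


Complement: C(7,3) - C(5,3) = 35 - 10 = 25

25


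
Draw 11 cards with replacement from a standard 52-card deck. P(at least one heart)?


P(not a heart) = 39/52 = 3/4
P(none in 11 draws) = (3/4)^11 = 177147/4194304
P(≥1 heart) = 1 - 177147/4194304 = 4017157/4194304

P = 4017157/4194304 ≈ 95.78%


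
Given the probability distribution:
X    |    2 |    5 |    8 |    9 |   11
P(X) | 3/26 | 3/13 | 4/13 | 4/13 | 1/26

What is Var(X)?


E[X] = 183/26
E[X²] = 111/2
Var(X) = E[X²] - (E[X])² = 111/2 - 33489/676 = 4029/676

Var(X) = 4029/676 ≈ 5.9601


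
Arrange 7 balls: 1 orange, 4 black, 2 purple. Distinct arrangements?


7!/(1!×4!×2!) = 105

105


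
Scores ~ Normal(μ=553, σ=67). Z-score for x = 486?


z = (x - μ)/σ = (486 - 553)/67 = -1.0

z = -1.0


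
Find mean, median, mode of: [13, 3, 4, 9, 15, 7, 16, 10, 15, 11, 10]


Sorted: [3, 4, 7, 9, 10, 10, 11, 13, 15, 15, 16]
Mean = 113/11
Median = 10
Freq: {13: 1, 3: 1, 4: 1, 9: 1, 15: 2, 7: 1, 16: 1, 10: 2, 11: 1}
Mode: [10, 15]

Mean=113/11, Median=10, Mode=[10, 15]


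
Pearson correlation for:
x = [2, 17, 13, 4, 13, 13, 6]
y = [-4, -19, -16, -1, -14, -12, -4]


n=7, Σx=68, Σy=-70, Σxy=-905, Σx²=852, Σy²=990
r = (7×(-905) - 68×(-70))/√((7×852 - 68²)(7×990 - (-70)²))
= -1575/√(1340×2030) = -1575/√2720200 ≈ -1575/1649.3029 ≈ -0.9549

r ≈ -0.9549


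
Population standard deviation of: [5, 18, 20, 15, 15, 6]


Mean = 79/6
  (5-79/6)²=2401/36
  (18-79/6)²=841/36
  (20-79/6)²=1681/36
  (15-79/6)²=121/36
  (15-79/6)²=121/36
  (6-79/6)²=1849/36
Σ(x-μ)² = 1169/6
σ² = (1169/6)/6 = 1169/36

σ = √(1169/36) ≈ 5.6984


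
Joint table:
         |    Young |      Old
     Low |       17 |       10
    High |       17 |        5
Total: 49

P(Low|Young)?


P(Low|Young) = 17/(17+17) = 17/34 = 1/2

P = 1/2 ≈ 50.00%


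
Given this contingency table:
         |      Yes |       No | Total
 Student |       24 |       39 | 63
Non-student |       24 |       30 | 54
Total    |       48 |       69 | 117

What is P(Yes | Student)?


P(Yes | Student) = 24/(24+39) = 24/63 = 8/21

P(Yes|Student) = 8/21 ≈ 38.10%


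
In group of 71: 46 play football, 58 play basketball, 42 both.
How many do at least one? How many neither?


|A∪B| = 46+58-42 = 62
Neither = 71-62 = 9

At least one: 62; Neither: 9


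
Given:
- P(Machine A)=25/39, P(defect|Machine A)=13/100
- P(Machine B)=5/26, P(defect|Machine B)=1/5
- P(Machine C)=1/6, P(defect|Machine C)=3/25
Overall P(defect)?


P(B) = Σ P(B|Aᵢ)×P(Aᵢ)
  13/100×25/39 = 1/12
  1/5×5/26 = 1/26
  3/25×1/6 = 1/50
Sum = 553/3900

P(defect) = 553/3900 ≈ 14.18%


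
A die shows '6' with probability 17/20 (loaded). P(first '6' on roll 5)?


Geometric: P(X=5) = (1-p)^(k-1)×p = (3/20)^4×17/20 = 1377/3200000

P(X=5) = 1377/3200000 ≈ 0.04%


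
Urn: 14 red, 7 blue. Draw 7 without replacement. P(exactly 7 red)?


Hypergeometric: C(14,7)×C(7,0)/C(21,7)
= 3432×1/116280 = 143/4845

P(X=7) = 143/4845 ≈ 2.95%


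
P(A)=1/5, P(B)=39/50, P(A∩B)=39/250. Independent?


P(A)×P(B) = 39/250
P(A∩B) = 39/250
Equal ✓ → Independent

Yes, independent


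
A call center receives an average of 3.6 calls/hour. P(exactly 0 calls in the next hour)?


Poisson(λ=3.6): P(X=0) = e^(-λ)×λ^k/k!
= e^(-3.6) × 3.6^0 / 0!
≈ 0.02732372245 × 1 / 1 ≈ 0.027324

P(X=0) ≈ 0.027324 ≈ 2.73%


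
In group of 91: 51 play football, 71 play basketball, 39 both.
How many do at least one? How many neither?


|A∪B| = 51+71-39 = 83
Neither = 91-83 = 8

At least one: 83; Neither: 8


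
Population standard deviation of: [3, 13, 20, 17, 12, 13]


Mean = 78/6 = 13
  (3-13)²=100
  (13-13)²=0
  (20-13)²=49
  (17-13)²=16
  (12-13)²=1
  (13-13)²=0
Σ(x-μ)² = 166
σ² = 166/6 = 83/3

σ = √(83/3) ≈ 5.2599


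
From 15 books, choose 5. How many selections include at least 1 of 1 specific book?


Complement: C(15,5) - C(14,5) = 3003 - 2002 = 1001

1001


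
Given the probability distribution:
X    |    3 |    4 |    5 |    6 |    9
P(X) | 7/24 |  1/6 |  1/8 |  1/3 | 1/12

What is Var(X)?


E[X] = 59/12
E[X²] = 163/6
Var(X) = E[X²] - (E[X])² = 163/6 - 3481/144 = 431/144

Var(X) = 431/144 ≈ 2.9931


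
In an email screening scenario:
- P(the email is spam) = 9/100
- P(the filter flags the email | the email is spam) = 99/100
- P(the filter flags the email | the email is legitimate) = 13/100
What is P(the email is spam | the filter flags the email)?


Using Bayes' theorem:
P(A|B) = P(B|A)·P(A) / P(B)

P(the filter flags the email) = 99/100 × 9/100 + 13/100 × 91/100
= 891/10000 + 1183/10000 = 1037/5000

P(the email is spam|the filter flags the email) = (891/10000) / (1037/5000) = 891/2074

P(the email is spam|the filter flags the email) = 891/2074 ≈ 42.96%


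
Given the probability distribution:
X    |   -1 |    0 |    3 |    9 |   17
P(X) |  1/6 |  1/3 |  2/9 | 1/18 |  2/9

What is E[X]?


E[X] = Σ x·P(X=x)
= (-1)×(1/6) + (0)×(1/3) + (3)×(2/9) + (9)×(1/18) + (17)×(2/9)
= 43/9

E[X] = 43/9


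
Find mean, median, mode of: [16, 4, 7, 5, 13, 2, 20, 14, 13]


Sorted: [2, 4, 5, 7, 13, 13, 14, 16, 20]
Mean = 94/9
Median = 13
Freq: {16: 1, 4: 1, 7: 1, 5: 1, 13: 2, 2: 1, 20: 1, 14: 1}
Mode: [13]

Mean=94/9, Median=13, Mode=13


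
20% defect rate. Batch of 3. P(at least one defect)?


P(all good) = (4/5)^3 = 64/125
P(≥1 defect) = 61/125

P = 61/125 ≈ 48.80%


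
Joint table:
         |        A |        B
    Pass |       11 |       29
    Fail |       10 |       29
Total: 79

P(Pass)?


P(Pass) = (11+29)/79 = 40/79

P(Pass) = 40/79 ≈ 50.63%


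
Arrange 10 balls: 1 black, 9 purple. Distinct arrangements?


10!/(1!×9!) = 10

10


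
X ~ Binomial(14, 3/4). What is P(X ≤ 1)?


P(X ≤ 1) = Σ P(X=i) for i=0..1
P(X=0) = 1/268435456
P(X=1) = 21/134217728
Sum = 43/268435456

P(X ≤ 1) = 43/268435456 ≈ 0.00%


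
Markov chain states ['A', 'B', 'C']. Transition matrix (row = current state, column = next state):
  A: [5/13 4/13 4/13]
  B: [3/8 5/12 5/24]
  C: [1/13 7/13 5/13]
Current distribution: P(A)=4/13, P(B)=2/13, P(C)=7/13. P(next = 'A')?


P(next=A) = Σᵢ P(now=i)×P(i→A)
= 4/13×5/13 + 2/13×3/8 + 7/13×1/13
= 20/169 + 3/52 + 7/169 = 147/676

P = 147/676 ≈ 0.2175


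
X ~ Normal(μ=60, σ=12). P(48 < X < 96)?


z₁=(48-60)/12=-1.0, z₂=(96-60)/12=3.0
P = Φ(3.0) - Φ(-1.0) = 0.998650 - 0.158655 = 0.839995 ≈ 0.8400

P(48 < X < 96) ≈ 0.8400


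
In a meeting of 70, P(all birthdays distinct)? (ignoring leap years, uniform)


P(all different) = Π(365-i)/365 for i=0..69
= (365/365)×(364/365)×...×(296/365)
= 0.000840

P ≈ 0.0008 ≈ 0.08%


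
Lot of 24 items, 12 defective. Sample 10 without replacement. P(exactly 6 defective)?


Hypergeometric: C(12,6)×C(12,4)/C(24,10)
= 924×495/1961256 = 3465/14858

P(X=6) = 3465/14858 ≈ 23.32%


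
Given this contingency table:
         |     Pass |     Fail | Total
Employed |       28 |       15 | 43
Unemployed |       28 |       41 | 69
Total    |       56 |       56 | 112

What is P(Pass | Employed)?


P(Pass | Employed) = 28/(28+15) = 28/43

P(Pass|Employed) = 28/43 ≈ 65.12%


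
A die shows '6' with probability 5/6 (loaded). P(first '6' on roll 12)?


Geometric: P(X=12) = (1-p)^(k-1)×p = (1/6)^11×5/6 = 5/2176782336

P(X=12) = 5/2176782336 ≈ 0.00%


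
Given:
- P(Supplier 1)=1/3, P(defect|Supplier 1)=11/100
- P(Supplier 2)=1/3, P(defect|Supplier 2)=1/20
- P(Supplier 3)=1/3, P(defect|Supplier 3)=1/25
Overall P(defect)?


P(B) = Σ P(B|Aᵢ)×P(Aᵢ)
  11/100×1/3 = 11/300
  1/20×1/3 = 1/60
  1/25×1/3 = 1/75
Sum = 1/15

P(defect) = 1/15 ≈ 6.67%


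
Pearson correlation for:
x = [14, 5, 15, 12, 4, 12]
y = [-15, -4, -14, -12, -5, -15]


n=6, Σx=62, Σy=-65, Σxy=-784, Σx²=750, Σy²=831
r = (6×(-784) - 62×(-65))/√((6×750 - 62²)(6×831 - (-65)²))
= -674/√(656×761) = -674/√499216 ≈ -674/706.5522 ≈ -0.9539

r ≈ -0.9539


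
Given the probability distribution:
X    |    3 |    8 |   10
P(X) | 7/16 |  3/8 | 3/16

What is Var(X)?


E[X] = 99/16
E[X²] = 747/16
Var(X) = E[X²] - (E[X])² = 747/16 - 9801/256 = 2151/256

Var(X) = 2151/256 ≈ 8.4023


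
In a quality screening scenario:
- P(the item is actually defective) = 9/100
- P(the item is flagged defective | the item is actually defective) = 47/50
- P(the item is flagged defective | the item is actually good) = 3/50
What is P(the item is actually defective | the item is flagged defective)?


Using Bayes' theorem:
P(A|B) = P(B|A)·P(A) / P(B)

P(the item is flagged defective) = 47/50 × 9/100 + 3/50 × 91/100
= 423/5000 + 273/5000 = 87/625

P(the item is actually defective|the item is flagged defective) = (423/5000) / (87/625) = 141/232

P(the item is actually defective|the item is flagged defective) = 141/232 ≈ 60.78%


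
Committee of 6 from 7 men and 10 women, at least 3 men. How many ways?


Count by #men:
  3M,3W: C(7,3)×C(10,3)=4200
  4M,2W: C(7,4)×C(10,2)=1575
  5M,1W: C(7,5)×C(10,1)=210
  6M,0W: C(7,6)×C(10,0)=7
Total = 5992

5992


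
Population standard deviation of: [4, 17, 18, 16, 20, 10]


Mean = 85/6
  (4-85/6)²=3721/36
  (17-85/6)²=289/36
  (18-85/6)²=529/36
  (16-85/6)²=121/36
  (20-85/6)²=1225/36
  (10-85/6)²=625/36
Σ(x-μ)² = 1085/6
σ² = (1085/6)/6 = 1085/36

σ = √(1085/36) ≈ 5.4899


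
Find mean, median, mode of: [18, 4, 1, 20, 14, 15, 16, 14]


Sorted: [1, 4, 14, 14, 15, 16, 18, 20]
Mean = 102/8 = 51/4
Median = 29/2
Freq: {18: 1, 4: 1, 1: 1, 20: 1, 14: 2, 15: 1, 16: 1}
Mode: [14]

Mean=51/4, Median=29/2, Mode=14


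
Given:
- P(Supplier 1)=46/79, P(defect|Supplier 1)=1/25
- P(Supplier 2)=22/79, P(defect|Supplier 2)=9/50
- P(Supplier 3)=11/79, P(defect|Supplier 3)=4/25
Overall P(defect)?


P(B) = Σ P(B|Aᵢ)×P(Aᵢ)
  1/25×46/79 = 46/1975
  9/50×22/79 = 99/1975
  4/25×11/79 = 44/1975
Sum = 189/1975

P(defect) = 189/1975 ≈ 9.57%


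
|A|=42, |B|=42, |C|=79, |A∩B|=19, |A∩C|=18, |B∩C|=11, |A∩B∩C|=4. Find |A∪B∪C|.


|A∪B∪C| = 42+42+79-19-18-11+4 = 119

|A∪B∪C| = 119


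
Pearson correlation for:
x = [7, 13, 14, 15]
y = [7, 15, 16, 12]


n=4, Σx=49, Σy=50, Σxy=648, Σx²=639, Σy²=674
r = (4×648 - 49×50)/√((4×639 - 49²)(4×674 - 50²))
= 142/√(155×196) = 142/√30380 ≈ 142/174.2986 ≈ 0.8147

r ≈ 0.8147


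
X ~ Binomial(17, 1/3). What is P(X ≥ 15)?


P(X ≥ 15) = Σ P(X=i) for i=15..17
P(X=15) = 544/129140163
P(X=16) = 34/129140163
P(X=17) = 1/129140163
Sum = 193/43046721

P(X ≥ 15) = 193/43046721 ≈ 0.00%


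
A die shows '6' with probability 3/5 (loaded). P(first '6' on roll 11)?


Geometric: P(X=11) = (1-p)^(k-1)×p = (2/5)^10×3/5 = 3072/48828125

P(X=11) = 3072/48828125 ≈ 0.01%


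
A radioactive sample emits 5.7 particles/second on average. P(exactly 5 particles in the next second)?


Poisson(λ=5.7): P(X=5) = e^(-λ)×λ^k/k!
= e^(-5.7) × 5.7^5 / 5!
≈ 0.003345965457 × 6016.92057 / 120 ≈ 0.167770

P(X=5) ≈ 0.167770 ≈ 16.78%


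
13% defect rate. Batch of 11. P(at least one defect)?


P(all good) = (87/100)^11 = 2161283703465490489863/10000000000000000000000
P(≥1 defect) = 7838716296534509510137/10000000000000000000000

P = 7838716296534509510137/10000000000000000000000 ≈ 78.39%


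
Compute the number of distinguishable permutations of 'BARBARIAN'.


Letters: 9, freq: {'B': 2, 'A': 3, 'R': 2, 'I': 1, 'N': 1}
9!/(2!×3!×2!×1!×1!) = 362880/24 = 15120

15120
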